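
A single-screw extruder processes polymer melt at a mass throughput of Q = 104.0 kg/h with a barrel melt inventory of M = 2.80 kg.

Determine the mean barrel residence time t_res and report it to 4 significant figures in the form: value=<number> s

value=96.92 s

Throughput in SI: Q_s = 104.0 kg/h ÷ 3600 s/h = 0.0288889 kg/s
Mean residence time: t_res = M/Q_s = 2.80 kg / 0.0288889 kg/s = 96.9231 s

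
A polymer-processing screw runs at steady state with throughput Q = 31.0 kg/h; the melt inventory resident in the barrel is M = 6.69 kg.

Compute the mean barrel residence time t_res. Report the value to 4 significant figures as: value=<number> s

Throughput in SI: Q_s = 31.0 kg/h ÷ 3600 s/h = 0.00861111 kg/s
t_res = M / Q_s = 6.69 / 0.00861111 = 776.903 s

value=776.9 s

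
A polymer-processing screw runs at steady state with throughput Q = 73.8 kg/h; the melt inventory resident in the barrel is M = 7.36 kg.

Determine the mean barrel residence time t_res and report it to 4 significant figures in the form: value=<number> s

Throughput in SI: Q_s = 73.8 kg/h ÷ 3600 s/h = 0.0205 kg/s
t_res = M / Q_s = 7.36 / 0.0205 = 359.024 s

value=359.0 s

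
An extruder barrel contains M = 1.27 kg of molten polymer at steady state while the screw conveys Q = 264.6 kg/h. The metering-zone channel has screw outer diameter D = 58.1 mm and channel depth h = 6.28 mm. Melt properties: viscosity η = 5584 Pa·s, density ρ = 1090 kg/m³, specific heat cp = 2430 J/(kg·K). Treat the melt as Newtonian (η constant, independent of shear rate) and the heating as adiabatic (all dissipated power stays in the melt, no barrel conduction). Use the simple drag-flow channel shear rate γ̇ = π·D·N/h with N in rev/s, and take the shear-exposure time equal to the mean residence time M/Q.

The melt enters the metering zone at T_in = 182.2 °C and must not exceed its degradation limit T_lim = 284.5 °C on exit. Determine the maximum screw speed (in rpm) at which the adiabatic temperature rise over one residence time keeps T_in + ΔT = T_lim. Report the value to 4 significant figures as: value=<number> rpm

value=109.4 rpm

Convert throughput: Q = 264.6 kg/h = 264.6/3600 = 0.0735 kg/s
t_res = M / Q_s = 1.27 / 0.0735 = 17.2789 s
D = 58.1 mm = 0.0581 m;  h = 6.28 mm = 0.00628 m
Allowable rise: ΔT_a = T_lim − T_in = 284.5 − 182.2 = 102.3 K
γ̇_max² = ΔT_a·ρ·cp/(η·t_res) = 102.3·1090·2430/(5584·17.2789) = 2808.32 s⁻²
Take the square root: γ̇_max = √(2808.32) = 52.9936 s⁻¹
N_max = γ̇_max·h / (π·D) = 52.9936 · 0.00628 / (π · 0.0581) = 1.8233 rev/s = 109.398 rpm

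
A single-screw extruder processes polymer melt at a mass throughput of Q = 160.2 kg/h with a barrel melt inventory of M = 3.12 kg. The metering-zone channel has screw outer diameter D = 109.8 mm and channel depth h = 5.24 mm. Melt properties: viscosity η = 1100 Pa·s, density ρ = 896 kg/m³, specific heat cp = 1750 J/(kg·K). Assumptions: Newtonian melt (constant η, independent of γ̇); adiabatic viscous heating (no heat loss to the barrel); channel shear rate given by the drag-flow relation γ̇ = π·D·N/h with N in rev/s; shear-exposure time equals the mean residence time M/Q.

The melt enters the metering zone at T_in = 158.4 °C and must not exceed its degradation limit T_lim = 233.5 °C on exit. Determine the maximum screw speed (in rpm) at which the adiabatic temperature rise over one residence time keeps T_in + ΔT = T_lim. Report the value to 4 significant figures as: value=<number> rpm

Q_s = Q / 3600 = 160.2 / 3600 = 0.0445 kg/s
t_res = M / Q_s = 3.12 / 0.0445 = 70.1124 s
D = 109.8 mm = 0.1098 m;  h = 5.24 mm = 0.00524 m
ΔT_a = T_lim − T_in = 233.5 − 158.4 = 75.1 K
γ̇_max² = ΔT_a·ρ·cp / (η·t_res) = [75.1 × 896 × 1750] / [1100 × 70.1124] = 1526.86 s⁻²
Take the square root: γ̇_max = √(1526.86) = 39.075 s⁻¹
N_max = γ̇_max·h / (π·D) = 39.075 · 0.00524 / (π · 0.1098) = 0.593579 rev/s = 35.6147 rpm

value=35.61 rpm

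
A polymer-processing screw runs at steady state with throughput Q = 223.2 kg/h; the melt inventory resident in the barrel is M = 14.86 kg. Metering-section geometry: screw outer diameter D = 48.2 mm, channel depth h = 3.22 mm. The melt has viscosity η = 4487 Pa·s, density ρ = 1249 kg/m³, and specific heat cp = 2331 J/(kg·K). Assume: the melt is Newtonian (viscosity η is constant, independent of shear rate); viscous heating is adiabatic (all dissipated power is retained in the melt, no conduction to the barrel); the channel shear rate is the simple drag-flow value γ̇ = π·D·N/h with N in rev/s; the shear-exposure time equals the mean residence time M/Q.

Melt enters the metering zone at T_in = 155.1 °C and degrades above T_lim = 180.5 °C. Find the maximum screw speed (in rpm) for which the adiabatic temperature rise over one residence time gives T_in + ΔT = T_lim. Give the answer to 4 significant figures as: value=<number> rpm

Throughput in SI: Q_s = 223.2 kg/h ÷ 3600 s/h = 0.062 kg/s
t_res = M / Q_s = 14.86 ÷ 0.062 = 239.677 s
Convert to metres: D = 0.0482 m, h = 0.00322 m
ΔT_a = T_lim − T_in = 180.5 °C − 155.1 °C = 25.4 K
γ̇_max² = ΔT_a·ρ·cp / (η·t_res) = [25.4 × 1249 × 2331] / [4487 × 239.677] = 68.7631 s⁻²
γ̇_max = sqrt(68.7631) = 8.29235 s⁻¹
N_max = γ̇_max h / (πD) = 8.29235·0.00322/(π·0.0482) = 0.176334 rev/s → ×60 = 10.5801 rpm

value=10.58 rpm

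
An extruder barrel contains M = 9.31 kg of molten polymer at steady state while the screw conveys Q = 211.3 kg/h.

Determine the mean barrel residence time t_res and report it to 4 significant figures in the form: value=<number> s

Q_s = Q / 3600 = 211.3 / 3600 = 0.0586944 kg/s
Mean residence time: t_res = M/Q_s = 9.31 kg / 0.0586944 kg/s = 158.618 s

value=158.6 s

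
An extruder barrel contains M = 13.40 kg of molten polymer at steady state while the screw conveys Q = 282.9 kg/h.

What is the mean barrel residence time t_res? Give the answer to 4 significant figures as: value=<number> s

Throughput in SI: Q_s = 282.9 kg/h ÷ 3600 s/h = 0.0785833 kg/s
Mean residence time: t_res = M/Q_s = 13.40 kg / 0.0785833 kg/s = 170.52 s

value=170.5 s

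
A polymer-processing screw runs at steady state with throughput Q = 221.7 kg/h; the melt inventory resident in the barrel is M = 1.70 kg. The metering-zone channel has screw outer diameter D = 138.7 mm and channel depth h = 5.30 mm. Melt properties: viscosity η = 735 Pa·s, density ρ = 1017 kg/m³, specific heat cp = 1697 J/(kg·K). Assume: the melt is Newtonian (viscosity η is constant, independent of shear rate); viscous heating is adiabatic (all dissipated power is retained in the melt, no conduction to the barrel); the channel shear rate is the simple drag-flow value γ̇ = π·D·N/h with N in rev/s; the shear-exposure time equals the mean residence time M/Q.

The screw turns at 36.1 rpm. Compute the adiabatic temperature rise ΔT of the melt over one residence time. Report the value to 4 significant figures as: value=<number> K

value=28.77 K

Throughput in SI: Q_s = 221.7 kg/h ÷ 3600 s/h = 0.0615833 kg/s
t_res = M / Q_s = 1.70 / 0.0615833 = 27.6049 s
Geometry in metres: D = 138.7 mm → 0.1387 m, h = 5.30 mm → 0.0053 m; screw speed N = 36.1 rpm = 0.601667 rev/s
γ̇ = π D N / h = (π)(0.1387)(0.601667) / 0.0053 = 49.466 s⁻¹
Adiabatic rise: ΔT = η γ̇² t_res / (ρ cp) = 735·(49.466)²·27.6049 / (1017·1697) = 28.7662 K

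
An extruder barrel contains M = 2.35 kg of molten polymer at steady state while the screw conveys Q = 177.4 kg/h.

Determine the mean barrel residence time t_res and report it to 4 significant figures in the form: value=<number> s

value=47.69 s

Throughput in SI: Q_s = 177.4 kg/h ÷ 3600 s/h = 0.0492778 kg/s
t_res = M / Q_s = 2.35 / 0.0492778 = 47.6888 s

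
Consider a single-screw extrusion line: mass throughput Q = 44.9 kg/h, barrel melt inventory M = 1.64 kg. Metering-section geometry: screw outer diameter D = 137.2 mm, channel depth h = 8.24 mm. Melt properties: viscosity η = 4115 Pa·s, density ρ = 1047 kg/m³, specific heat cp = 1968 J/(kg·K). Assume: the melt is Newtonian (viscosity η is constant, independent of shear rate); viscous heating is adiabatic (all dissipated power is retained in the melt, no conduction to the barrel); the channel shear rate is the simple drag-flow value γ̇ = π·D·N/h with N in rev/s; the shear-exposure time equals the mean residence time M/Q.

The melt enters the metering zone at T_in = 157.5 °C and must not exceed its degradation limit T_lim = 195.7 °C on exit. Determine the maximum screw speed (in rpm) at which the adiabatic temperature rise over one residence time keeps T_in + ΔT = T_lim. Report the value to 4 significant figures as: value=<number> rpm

Q_s = Q / 3600 = 44.9 / 3600 = 0.0124722 kg/s
t_res = M / Q_s = 1.64 ÷ 0.0124722 = 131.492 s
D = 137.2 mm = 0.1372 m;  h = 8.24 mm = 0.00824 m
Allowable rise: ΔT_a = T_lim − T_in = 195.7 − 157.5 = 38.2 K
Invert ΔT = ηγ̇²t_res/(ρcp) for γ̇: γ̇_max² = ΔT_a ρ cp / (η t_res) = 38.2·1047·1968 / (4115·131.492) = 145.467 s⁻²
Take the square root: γ̇_max = √(145.467) = 12.061 s⁻¹
Solve γ̇ = πDN/h for N: N_max = γ̇_max·h/(π·D) = 12.061 × 0.00824 / (π × 0.1372) = 0.230572 rev/s = 13.8343 rpm

value=13.83 rpm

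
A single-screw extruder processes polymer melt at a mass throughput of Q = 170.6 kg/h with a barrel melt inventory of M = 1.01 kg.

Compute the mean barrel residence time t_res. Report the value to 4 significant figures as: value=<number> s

Convert throughput: Q = 170.6 kg/h = 170.6/3600 = 0.0473889 kg/s
Mean residence time: t_res = M/Q_s = 1.01 kg / 0.0473889 kg/s = 21.313 s

value=21.31 s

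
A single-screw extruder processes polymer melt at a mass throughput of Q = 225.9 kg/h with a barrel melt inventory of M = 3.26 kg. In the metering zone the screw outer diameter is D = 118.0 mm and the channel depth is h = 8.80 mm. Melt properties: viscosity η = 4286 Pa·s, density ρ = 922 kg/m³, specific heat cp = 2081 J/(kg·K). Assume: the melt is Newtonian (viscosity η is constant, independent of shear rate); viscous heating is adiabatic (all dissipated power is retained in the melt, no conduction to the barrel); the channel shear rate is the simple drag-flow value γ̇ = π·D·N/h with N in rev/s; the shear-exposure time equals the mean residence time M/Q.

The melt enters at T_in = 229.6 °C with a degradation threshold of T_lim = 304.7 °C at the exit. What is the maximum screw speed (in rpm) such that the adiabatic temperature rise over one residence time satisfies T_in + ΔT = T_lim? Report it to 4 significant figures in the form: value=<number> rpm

Convert throughput: Q = 225.9 kg/h = 225.9/3600 = 0.06275 kg/s
t_res = M / Q_s = 3.26 / 0.06275 = 51.9522 s
D = 118.0 mm = 0.118 m;  h = 8.80 mm = 0.0088 m
Allowable rise: ΔT_a = T_lim − T_in = 304.7 − 229.6 = 75.1 K
Invert ΔT = ηγ̇²t_res/(ρcp) for γ̇: γ̇_max² = ΔT_a ρ cp / (η t_res) = 75.1·922·2081 / (4286·51.9522) = 647.123 s⁻²
γ̇_max = √647.123 = 25.4386 s⁻¹
N_max = γ̇_max h / (πD) = 25.4386·0.0088/(π·0.118) = 0.603871 rev/s → ×60 = 36.2323 rpm

value=36.23 rpm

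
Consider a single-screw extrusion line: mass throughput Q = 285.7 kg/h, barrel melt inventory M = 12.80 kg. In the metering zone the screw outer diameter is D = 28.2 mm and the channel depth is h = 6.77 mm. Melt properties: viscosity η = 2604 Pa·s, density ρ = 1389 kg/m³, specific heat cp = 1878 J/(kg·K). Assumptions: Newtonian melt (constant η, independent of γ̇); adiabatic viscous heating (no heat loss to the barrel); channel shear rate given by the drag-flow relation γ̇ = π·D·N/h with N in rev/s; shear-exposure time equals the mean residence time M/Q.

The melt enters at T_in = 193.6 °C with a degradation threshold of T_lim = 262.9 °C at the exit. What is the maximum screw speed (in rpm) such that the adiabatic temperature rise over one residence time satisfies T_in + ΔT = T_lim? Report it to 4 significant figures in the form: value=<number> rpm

Throughput in SI: Q_s = 285.7 kg/h ÷ 3600 s/h = 0.0793611 kg/s
t_res = M / Q_s = 12.80 / 0.0793611 = 161.288 s
Geometry in SI: D = 28.2 mm → 0.0282 m, h = 6.77 mm → 0.00677 m
ΔT_a = T_lim − T_in = 262.9 − 193.6 = 69.3 K
Invert ΔT = ηγ̇²t_res/(ρcp) for γ̇: γ̇_max² = ΔT_a ρ cp / (η t_res) = 69.3·1389·1878 / (2604·161.288) = 430.415 s⁻²
Take the square root: γ̇_max = √(430.415) = 20.7465 s⁻¹
Solve γ̇ = πDN/h for N: N_max = γ̇_max·h/(π·D) = 20.7465 × 0.00677 / (π × 0.0282) = 1.58538 rev/s = 95.1229 rpm

value=95.12 rpm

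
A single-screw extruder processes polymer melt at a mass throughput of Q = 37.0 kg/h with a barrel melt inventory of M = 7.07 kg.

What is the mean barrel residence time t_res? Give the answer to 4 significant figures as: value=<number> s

value=687.9 s

Throughput in SI: Q_s = 37.0 kg/h ÷ 3600 s/h = 0.0102778 kg/s
t_res = M / Q_s = 7.07 / 0.0102778 = 687.892 s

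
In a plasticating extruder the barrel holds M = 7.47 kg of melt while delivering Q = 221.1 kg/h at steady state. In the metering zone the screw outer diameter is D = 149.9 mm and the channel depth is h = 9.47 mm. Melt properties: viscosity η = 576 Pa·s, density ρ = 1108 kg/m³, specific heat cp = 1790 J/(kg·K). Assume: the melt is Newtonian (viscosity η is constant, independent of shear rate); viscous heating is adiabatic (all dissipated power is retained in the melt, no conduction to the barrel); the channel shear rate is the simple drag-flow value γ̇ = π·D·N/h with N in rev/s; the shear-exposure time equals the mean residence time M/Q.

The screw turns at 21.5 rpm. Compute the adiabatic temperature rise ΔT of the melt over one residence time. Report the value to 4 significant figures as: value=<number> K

value=11.22 K

Convert throughput: Q = 221.1 kg/h = 221.1/3600 = 0.0614167 kg/s
t_res = M / Q_s = 7.47 ÷ 0.0614167 = 121.628 s
Geometry in metres: D = 149.9 mm → 0.1499 m, h = 9.47 mm → 0.00947 m; screw speed N = 21.5 rpm = 0.358333 rev/s
γ̇ = π D N / h = (π)(0.1499)(0.358333) / 0.00947 = 17.8192 s⁻¹
ΔT = η·γ̇²·t_res/(ρ·cp) = [576 × 17.8192² × 121.628] / [1108 × 1790] = 11.2161 K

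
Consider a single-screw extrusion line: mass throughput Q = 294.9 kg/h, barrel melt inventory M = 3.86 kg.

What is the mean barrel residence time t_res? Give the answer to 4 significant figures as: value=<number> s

value=47.12 s

Throughput in SI: Q_s = 294.9 kg/h ÷ 3600 s/h = 0.0819167 kg/s
t_res = M / Q_s = 3.86 / 0.0819167 = 47.1211 s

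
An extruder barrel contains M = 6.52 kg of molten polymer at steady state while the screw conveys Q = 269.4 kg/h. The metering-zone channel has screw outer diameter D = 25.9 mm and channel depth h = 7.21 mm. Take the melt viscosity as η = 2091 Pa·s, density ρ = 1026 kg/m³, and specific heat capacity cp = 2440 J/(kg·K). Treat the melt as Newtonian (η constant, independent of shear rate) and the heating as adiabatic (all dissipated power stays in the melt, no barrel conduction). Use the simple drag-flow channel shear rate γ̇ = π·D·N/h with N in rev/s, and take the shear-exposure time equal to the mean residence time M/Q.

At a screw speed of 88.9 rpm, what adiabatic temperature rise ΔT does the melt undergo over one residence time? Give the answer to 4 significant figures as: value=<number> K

value=20.35 K

Convert throughput: Q = 269.4 kg/h = 269.4/3600 = 0.0748333 kg/s
t_res = M / Q_s = 6.52 / 0.0748333 = 87.1269 s
Convert to SI: D = 0.0259 m, h = 0.00721 m, N = 88.9/60 = 1.48167 rev/s
Shear rate: γ̇ = πDN/h = π·0.0259·1.48167/0.00721 = 16.7211 s⁻¹
ΔT = η·γ̇²·t_res / (ρ·cp) = 2091 · (16.7211)² · 87.1269 / (1026 · 2440) = 20.3469 K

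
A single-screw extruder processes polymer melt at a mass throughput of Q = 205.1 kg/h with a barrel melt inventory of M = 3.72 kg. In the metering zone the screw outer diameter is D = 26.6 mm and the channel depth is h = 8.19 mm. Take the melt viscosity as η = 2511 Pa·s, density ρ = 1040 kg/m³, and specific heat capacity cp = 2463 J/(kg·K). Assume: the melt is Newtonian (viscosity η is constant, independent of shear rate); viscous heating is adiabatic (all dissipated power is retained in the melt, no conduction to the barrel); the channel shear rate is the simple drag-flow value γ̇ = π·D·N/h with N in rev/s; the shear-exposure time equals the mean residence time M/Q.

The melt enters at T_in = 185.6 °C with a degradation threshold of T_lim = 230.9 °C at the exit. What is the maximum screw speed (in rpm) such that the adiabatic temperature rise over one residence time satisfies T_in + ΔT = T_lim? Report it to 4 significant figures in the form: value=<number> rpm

Convert throughput: Q = 205.1 kg/h = 205.1/3600 = 0.0569722 kg/s
t_res = M / Q_s = 3.72 ÷ 0.0569722 = 65.295 s
Convert to metres: D = 0.0266 m, h = 0.00819 m
ΔT_a = T_lim − T_in = 230.9 − 185.6 = 45.3 K
γ̇_max² = ΔT_a·ρ·cp / (η·t_res) = [45.3 × 1040 × 2463] / [2511 × 65.295] = 707.733 s⁻²
Take the square root: γ̇_max = √(707.733) = 26.6033 s⁻¹
N_max = γ̇_max·h / (π·D) = 26.6033 · 0.00819 / (π · 0.0266) = 2.60728 rev/s = 156.437 rpm

value=156.4 rpm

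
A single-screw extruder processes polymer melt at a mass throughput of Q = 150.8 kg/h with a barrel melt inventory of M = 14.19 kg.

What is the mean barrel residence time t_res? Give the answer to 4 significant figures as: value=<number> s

Throughput in SI: Q_s = 150.8 kg/h ÷ 3600 s/h = 0.0418889 kg/s
t_res = M / Q_s = 14.19 / 0.0418889 = 338.753 s

value=338.8 s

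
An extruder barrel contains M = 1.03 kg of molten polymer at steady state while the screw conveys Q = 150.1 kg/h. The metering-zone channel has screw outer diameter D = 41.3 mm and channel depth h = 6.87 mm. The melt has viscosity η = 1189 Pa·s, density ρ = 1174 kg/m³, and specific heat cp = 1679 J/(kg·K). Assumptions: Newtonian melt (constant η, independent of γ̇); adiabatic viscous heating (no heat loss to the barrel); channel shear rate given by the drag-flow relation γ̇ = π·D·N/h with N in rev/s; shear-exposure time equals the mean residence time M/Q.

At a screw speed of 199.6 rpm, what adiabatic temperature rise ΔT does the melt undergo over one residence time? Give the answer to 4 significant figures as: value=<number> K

Throughput in SI: Q_s = 150.1 kg/h ÷ 3600 s/h = 0.0416944 kg/s
t_res = M / Q_s = 1.03 / 0.0416944 = 24.7035 s
Geometry in metres: D = 41.3 mm → 0.0413 m, h = 6.87 mm → 0.00687 m; screw speed N = 199.6 rpm = 3.32667 rev/s
γ̇ = π·D·N / h = π · 0.0413 · 3.32667 / 0.00687 = 62.8279 s⁻¹
ΔT = η·γ̇²·t_res / (ρ·cp) = 1189 · (62.8279)² · 24.7035 / (1174 · 1679) = 58.8203 K

value=58.82 K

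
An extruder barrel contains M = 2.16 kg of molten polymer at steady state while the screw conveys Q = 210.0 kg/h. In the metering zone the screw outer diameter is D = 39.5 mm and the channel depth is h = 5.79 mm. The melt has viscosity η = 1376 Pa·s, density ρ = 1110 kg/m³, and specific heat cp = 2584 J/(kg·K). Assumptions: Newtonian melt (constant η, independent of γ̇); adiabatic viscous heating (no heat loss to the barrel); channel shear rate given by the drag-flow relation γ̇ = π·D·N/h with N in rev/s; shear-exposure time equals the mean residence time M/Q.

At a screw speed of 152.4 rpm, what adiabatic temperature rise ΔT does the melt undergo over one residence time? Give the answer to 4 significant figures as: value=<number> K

value=52.64 K

Convert throughput: Q = 210.0 kg/h = 210.0/3600 = 0.0583333 kg/s
Mean residence time: t_res = M/Q_s = 2.16 kg / 0.0583333 kg/s = 37.0286 s
Convert to SI: D = 0.0395 m, h = 0.00579 m, N = 152.4/60 = 2.54 rev/s
γ̇ = π D N / h = (π)(0.0395)(2.54) / 0.00579 = 54.438 s⁻¹
Adiabatic rise: ΔT = η γ̇² t_res / (ρ cp) = 1376·(54.438)²·37.0286 / (1110·2584) = 52.6434 K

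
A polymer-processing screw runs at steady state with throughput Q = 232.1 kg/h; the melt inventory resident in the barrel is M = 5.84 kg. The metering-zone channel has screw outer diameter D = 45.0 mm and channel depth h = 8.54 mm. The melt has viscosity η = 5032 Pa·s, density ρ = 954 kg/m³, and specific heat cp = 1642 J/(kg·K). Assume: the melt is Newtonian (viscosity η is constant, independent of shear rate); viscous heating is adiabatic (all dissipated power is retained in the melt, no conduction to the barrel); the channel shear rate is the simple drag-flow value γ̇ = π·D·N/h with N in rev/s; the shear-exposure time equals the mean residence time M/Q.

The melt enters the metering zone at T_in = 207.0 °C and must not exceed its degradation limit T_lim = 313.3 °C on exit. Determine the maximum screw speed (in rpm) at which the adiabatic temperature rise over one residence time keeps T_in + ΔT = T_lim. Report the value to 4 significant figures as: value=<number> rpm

value=69.28 rpm

Throughput in SI: Q_s = 232.1 kg/h ÷ 3600 s/h = 0.0644722 kg/s
t_res = M / Q_s = 5.84 ÷ 0.0644722 = 90.5816 s
Geometry in SI: D = 45.0 mm → 0.045 m, h = 8.54 mm → 0.00854 m
ΔT_a = T_lim − T_in = 313.3 °C − 207.0 °C = 106.3 K
Invert ΔT = ηγ̇²t_res/(ρcp) for γ̇: γ̇_max² = ΔT_a ρ cp / (η t_res) = 106.3·954·1642 / (5032·90.5816) = 365.32 s⁻²
γ̇_max = sqrt(365.32) = 19.1134 s⁻¹
N_max = γ̇_max h / (πD) = 19.1134·0.00854/(π·0.045) = 1.1546 rev/s → ×60 = 69.2761 rpm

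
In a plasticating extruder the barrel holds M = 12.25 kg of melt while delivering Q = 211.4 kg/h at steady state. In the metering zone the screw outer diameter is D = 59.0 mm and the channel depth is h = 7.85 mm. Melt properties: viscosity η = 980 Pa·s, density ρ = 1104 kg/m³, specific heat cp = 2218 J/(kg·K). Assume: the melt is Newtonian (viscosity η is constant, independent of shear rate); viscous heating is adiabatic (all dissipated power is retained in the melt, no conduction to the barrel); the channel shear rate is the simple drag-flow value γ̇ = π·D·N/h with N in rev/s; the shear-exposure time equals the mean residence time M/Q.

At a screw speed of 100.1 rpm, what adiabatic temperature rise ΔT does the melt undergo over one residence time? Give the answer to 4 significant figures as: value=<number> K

Q_s = Q / 3600 = 211.4 / 3600 = 0.0587222 kg/s
t_res = M / Q_s = 12.25 / 0.0587222 = 208.609 s
Geometry in metres: D = 59.0 mm → 0.059 m, h = 7.85 mm → 0.00785 m; screw speed N = 100.1 rpm = 1.66833 rev/s
Shear rate: γ̇ = πDN/h = π·0.059·1.66833/0.00785 = 39.3926 s⁻¹
Adiabatic rise: ΔT = η γ̇² t_res / (ρ cp) = 980·(39.3926)²·208.609 / (1104·2218) = 129.556 K

value=129.6 K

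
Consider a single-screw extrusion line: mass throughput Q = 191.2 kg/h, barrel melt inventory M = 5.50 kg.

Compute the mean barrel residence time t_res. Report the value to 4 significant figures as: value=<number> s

Convert throughput: Q = 191.2 kg/h = 191.2/3600 = 0.0531111 kg/s
t_res = M / Q_s = 5.50 ÷ 0.0531111 = 103.556 s

value=103.6 s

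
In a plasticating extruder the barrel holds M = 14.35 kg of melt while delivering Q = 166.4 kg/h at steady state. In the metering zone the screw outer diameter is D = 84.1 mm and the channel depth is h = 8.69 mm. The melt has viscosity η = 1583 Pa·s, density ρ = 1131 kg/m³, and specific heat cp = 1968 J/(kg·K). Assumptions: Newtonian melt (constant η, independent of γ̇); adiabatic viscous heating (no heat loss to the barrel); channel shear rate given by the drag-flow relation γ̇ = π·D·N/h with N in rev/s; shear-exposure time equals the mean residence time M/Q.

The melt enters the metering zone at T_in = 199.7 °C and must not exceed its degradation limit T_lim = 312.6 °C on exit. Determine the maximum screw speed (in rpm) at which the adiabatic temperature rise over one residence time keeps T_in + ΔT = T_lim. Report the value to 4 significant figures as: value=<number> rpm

Throughput in SI: Q_s = 166.4 kg/h ÷ 3600 s/h = 0.0462222 kg/s
Mean residence time: t_res = M/Q_s = 14.35 kg / 0.0462222 kg/s = 310.457 s
Geometry in SI: D = 84.1 mm → 0.0841 m, h = 8.69 mm → 0.00869 m
ΔT_a = T_lim − T_in = 312.6 − 199.7 = 112.9 K
γ̇_max² = ΔT_a·ρ·cp/(η·t_res) = 112.9·1131·1968/(1583·310.457) = 511.328 s⁻²
Take the square root: γ̇_max = √(511.328) = 22.6126 s⁻¹
N_max = γ̇_max·h / (π·D) = 22.6126 · 0.00869 / (π · 0.0841) = 0.743744 rev/s = 44.6247 rpm

value=44.62 rpm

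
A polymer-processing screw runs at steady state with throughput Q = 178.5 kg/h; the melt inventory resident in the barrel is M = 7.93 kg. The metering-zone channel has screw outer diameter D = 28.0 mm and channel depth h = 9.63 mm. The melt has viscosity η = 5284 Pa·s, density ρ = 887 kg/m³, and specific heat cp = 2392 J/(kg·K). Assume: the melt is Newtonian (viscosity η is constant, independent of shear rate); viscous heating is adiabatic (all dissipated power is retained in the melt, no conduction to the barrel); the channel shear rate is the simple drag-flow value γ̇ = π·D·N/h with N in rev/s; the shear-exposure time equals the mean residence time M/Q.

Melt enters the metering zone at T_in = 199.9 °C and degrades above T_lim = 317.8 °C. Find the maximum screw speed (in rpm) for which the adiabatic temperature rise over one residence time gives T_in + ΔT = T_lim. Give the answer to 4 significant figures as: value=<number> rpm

Q_s = Q / 3600 = 178.5 / 3600 = 0.0495833 kg/s
t_res = M / Q_s = 7.93 ÷ 0.0495833 = 159.933 s
Convert to metres: D = 0.028 m, h = 0.00963 m
Allowable rise: ΔT_a = T_lim − T_in = 317.8 − 199.9 = 117.9 K
Invert ΔT = ηγ̇²t_res/(ρcp) for γ̇: γ̇_max² = ΔT_a ρ cp / (η t_res) = 117.9·887·2392 / (5284·159.933) = 296.005 s⁻²
Take the square root: γ̇_max = √(296.005) = 17.2048 s⁻¹
N_max = γ̇_max·h / (π·D) = 17.2048 · 0.00963 / (π · 0.028) = 1.88351 rev/s = 113.01 rpm

value=113.0 rpm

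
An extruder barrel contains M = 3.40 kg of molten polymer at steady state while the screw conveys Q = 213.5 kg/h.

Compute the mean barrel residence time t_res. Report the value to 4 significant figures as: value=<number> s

value=57.33 s

Throughput in SI: Q_s = 213.5 kg/h ÷ 3600 s/h = 0.0593056 kg/s
Mean residence time: t_res = M/Q_s = 3.40 kg / 0.0593056 kg/s = 57.3302 s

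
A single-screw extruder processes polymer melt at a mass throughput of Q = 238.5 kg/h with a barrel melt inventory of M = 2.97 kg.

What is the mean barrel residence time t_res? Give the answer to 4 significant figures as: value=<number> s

Q_s = Q / 3600 = 238.5 / 3600 = 0.06625 kg/s
t_res = M / Q_s = 2.97 ÷ 0.06625 = 44.8302 s

value=44.83 s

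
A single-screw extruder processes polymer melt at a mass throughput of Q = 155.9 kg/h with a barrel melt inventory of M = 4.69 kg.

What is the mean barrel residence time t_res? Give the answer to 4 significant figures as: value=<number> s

Convert throughput: Q = 155.9 kg/h = 155.9/3600 = 0.0433056 kg/s
t_res = M / Q_s = 4.69 ÷ 0.0433056 = 108.3 s

value=108.3 s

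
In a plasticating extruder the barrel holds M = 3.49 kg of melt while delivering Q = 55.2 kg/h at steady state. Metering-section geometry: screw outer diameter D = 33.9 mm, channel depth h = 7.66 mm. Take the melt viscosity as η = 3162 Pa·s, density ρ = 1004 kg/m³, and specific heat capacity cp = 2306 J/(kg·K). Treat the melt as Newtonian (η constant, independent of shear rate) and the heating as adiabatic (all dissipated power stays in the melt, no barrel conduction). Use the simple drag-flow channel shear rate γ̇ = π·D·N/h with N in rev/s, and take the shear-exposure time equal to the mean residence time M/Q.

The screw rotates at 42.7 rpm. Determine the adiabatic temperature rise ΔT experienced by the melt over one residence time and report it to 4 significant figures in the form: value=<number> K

value=30.43 K

Throughput in SI: Q_s = 55.2 kg/h ÷ 3600 s/h = 0.0153333 kg/s
Mean residence time: t_res = M/Q_s = 3.49 kg / 0.0153333 kg/s = 227.609 s
Convert to SI: D = 0.0339 m, h = 0.00766 m, N = 42.7/60 = 0.711667 rev/s
γ̇ = π D N / h = (π)(0.0339)(0.711667) / 0.00766 = 9.89458 s⁻¹
ΔT = η·γ̇²·t_res/(ρ·cp) = [3162 × 9.89458² × 227.609] / [1004 × 2306] = 30.4335 K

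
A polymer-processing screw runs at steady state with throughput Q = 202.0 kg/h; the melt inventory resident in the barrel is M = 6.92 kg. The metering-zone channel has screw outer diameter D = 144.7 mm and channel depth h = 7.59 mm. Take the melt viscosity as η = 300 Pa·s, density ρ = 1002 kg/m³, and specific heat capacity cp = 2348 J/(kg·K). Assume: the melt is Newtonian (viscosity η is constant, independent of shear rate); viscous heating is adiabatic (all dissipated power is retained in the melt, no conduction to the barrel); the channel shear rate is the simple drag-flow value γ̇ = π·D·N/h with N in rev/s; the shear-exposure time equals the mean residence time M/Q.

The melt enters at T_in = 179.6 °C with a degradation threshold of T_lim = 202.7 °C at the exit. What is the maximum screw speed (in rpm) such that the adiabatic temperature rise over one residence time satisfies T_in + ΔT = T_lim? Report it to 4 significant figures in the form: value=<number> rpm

value=38.39 rpm

Throughput in SI: Q_s = 202.0 kg/h ÷ 3600 s/h = 0.0561111 kg/s
t_res = M / Q_s = 6.92 ÷ 0.0561111 = 123.327 s
Convert to metres: D = 0.1447 m, h = 0.00759 m
ΔT_a = T_lim − T_in = 202.7 − 179.6 = 23.1 K
Invert ΔT = ηγ̇²t_res/(ρcp) for γ̇: γ̇_max² = ΔT_a ρ cp / (η t_res) = 23.1·1002·2348 / (300·123.327) = 1468.92 s⁻²
γ̇_max = √1468.92 = 38.3265 s⁻¹
N_max = γ̇_max·h / (π·D) = 38.3265 · 0.00759 / (π · 0.1447) = 0.639916 rev/s = 38.395 rpm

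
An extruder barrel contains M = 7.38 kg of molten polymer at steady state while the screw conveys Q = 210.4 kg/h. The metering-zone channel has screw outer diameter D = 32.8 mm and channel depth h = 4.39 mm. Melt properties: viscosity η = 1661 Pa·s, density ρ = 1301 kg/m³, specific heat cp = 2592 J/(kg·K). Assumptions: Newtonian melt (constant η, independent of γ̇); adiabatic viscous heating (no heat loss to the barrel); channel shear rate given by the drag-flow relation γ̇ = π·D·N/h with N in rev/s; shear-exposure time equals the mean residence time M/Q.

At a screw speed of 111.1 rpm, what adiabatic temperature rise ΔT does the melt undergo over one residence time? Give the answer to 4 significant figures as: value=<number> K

value=117.5 K

Throughput in SI: Q_s = 210.4 kg/h ÷ 3600 s/h = 0.0584444 kg/s
t_res = M / Q_s = 7.38 / 0.0584444 = 126.274 s
Geometry in metres: D = 32.8 mm → 0.0328 m, h = 4.39 mm → 0.00439 m; screw speed N = 111.1 rpm = 1.85167 rev/s
γ̇ = π D N / h = (π)(0.0328)(1.85167) / 0.00439 = 43.4632 s⁻¹
ΔT = η·γ̇²·t_res/(ρ·cp) = [1661 × 43.4632² × 126.274] / [1301 × 2592] = 117.494 K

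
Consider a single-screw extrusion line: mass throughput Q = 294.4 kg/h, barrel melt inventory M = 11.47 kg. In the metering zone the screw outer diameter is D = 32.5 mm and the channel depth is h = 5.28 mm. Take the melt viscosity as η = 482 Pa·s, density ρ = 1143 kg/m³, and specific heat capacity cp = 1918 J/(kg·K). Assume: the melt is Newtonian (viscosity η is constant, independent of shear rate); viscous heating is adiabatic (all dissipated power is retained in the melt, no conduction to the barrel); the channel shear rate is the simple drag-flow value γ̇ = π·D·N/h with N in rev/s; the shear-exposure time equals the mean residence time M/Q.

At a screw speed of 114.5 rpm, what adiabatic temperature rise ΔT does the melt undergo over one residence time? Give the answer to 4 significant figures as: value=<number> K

value=41.99 K

Convert throughput: Q = 294.4 kg/h = 294.4/3600 = 0.0817778 kg/s
Mean residence time: t_res = M/Q_s = 11.47 kg / 0.0817778 kg/s = 140.258 s
Convert to SI: D = 0.0325 m, h = 0.00528 m, N = 114.5/60 = 1.90833 rev/s
γ̇ = π·D·N / h = π · 0.0325 · 1.90833 / 0.00528 = 36.9023 s⁻¹
ΔT = η·γ̇²·t_res / (ρ·cp) = 482 · (36.9023)² · 140.258 / (1143 · 1918) = 41.994 K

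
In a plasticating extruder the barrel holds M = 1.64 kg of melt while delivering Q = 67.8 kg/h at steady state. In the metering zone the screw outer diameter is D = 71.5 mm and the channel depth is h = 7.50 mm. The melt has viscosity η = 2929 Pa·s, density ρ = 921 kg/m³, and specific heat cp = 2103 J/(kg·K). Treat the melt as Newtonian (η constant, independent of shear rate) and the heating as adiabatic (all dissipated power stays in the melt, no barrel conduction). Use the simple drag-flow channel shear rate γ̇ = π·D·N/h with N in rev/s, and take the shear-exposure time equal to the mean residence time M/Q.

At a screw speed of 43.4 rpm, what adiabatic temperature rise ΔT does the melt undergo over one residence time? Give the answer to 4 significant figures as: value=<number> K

value=61.80 K

Convert throughput: Q = 67.8 kg/h = 67.8/3600 = 0.0188333 kg/s
t_res = M / Q_s = 1.64 / 0.0188333 = 87.0796 s
Convert to SI: D = 0.0715 m, h = 0.0075 m, N = 43.4/60 = 0.723333 rev/s
Shear rate: γ̇ = πDN/h = π·0.0715·0.723333/0.0075 = 21.6637 s⁻¹
Adiabatic rise: ΔT = η γ̇² t_res / (ρ cp) = 2929·(21.6637)²·87.0796 / (921·2103) = 61.8021 K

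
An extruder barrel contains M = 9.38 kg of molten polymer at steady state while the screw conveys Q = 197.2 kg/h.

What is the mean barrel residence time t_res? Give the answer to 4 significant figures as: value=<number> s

Throughput in SI: Q_s = 197.2 kg/h ÷ 3600 s/h = 0.0547778 kg/s
t_res = M / Q_s = 9.38 ÷ 0.0547778 = 171.237 s

value=171.2 s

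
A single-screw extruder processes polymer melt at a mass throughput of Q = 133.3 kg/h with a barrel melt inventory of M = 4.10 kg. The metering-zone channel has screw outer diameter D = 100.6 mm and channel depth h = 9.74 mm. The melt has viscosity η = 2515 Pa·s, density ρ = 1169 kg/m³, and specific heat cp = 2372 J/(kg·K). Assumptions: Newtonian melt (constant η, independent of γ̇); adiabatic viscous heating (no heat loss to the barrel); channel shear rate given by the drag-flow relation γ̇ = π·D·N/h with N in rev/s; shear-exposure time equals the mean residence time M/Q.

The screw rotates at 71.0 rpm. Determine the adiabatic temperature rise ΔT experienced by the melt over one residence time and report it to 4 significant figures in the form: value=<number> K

Throughput in SI: Q_s = 133.3 kg/h ÷ 3600 s/h = 0.0370278 kg/s
Mean residence time: t_res = M/Q_s = 4.10 kg / 0.0370278 kg/s = 110.728 s
D = 100.6 mm = 0.1006 m;  h = 9.74 mm = 0.00974 m;  N = 71.0 rpm / 60 = 1.18333 rev/s
Shear rate: γ̇ = πDN/h = π·0.1006·1.18333/0.00974 = 38.3969 s⁻¹
ΔT = η·γ̇²·t_res / (ρ·cp) = 2515 · (38.3969)² · 110.728 / (1169 · 2372) = 148.067 K

value=148.1 K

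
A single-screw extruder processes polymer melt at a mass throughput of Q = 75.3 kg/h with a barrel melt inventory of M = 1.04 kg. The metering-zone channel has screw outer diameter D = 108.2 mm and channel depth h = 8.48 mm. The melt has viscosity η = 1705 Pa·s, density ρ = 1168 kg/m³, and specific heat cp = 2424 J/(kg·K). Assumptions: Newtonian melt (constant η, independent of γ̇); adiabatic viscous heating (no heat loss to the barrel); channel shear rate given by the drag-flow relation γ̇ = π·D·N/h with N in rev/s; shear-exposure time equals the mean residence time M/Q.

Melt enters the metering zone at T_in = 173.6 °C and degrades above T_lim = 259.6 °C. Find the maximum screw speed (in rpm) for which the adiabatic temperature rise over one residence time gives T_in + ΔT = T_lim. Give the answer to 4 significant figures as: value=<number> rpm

Convert throughput: Q = 75.3 kg/h = 75.3/3600 = 0.0209167 kg/s
t_res = M / Q_s = 1.04 / 0.0209167 = 49.7211 s
D = 108.2 mm = 0.1082 m;  h = 8.48 mm = 0.00848 m
Allowable rise: ΔT_a = T_lim − T_in = 259.6 − 173.6 = 86 K
γ̇_max² = ΔT_a·ρ·cp/(η·t_res) = 86·1168·2424/(1705·49.7211) = 2872.16 s⁻²
Take the square root: γ̇_max = √(2872.16) = 53.5925 s⁻¹
N_max = γ̇_max·h / (π·D) = 53.5925 · 0.00848 / (π · 0.1082) = 1.33697 rev/s = 80.2185 rpm

value=80.22 rpm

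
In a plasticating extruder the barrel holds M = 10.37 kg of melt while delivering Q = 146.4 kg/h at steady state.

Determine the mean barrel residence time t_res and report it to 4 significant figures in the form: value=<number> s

value=255.0 s

Convert throughput: Q = 146.4 kg/h = 146.4/3600 = 0.0406667 kg/s
t_res = M / Q_s = 10.37 / 0.0406667 = 255 s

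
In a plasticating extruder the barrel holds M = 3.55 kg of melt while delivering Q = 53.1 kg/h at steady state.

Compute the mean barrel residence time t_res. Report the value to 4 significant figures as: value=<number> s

value=240.7 s

Convert throughput: Q = 53.1 kg/h = 53.1/3600 = 0.01475 kg/s
t_res = M / Q_s = 3.55 ÷ 0.01475 = 240.678 s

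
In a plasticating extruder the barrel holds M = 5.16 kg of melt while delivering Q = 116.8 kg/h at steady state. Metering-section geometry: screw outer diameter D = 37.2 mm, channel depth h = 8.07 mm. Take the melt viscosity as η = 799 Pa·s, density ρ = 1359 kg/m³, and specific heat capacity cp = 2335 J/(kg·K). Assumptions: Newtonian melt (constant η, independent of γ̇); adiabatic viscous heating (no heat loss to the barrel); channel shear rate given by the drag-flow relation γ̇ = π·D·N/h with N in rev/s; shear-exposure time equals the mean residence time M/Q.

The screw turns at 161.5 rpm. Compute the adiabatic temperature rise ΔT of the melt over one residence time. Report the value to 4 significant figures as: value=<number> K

value=60.85 K

Convert throughput: Q = 116.8 kg/h = 116.8/3600 = 0.0324444 kg/s
Mean residence time: t_res = M/Q_s = 5.16 kg / 0.0324444 kg/s = 159.041 s
Convert to SI: D = 0.0372 m, h = 0.00807 m, N = 161.5/60 = 2.69167 rev/s
γ̇ = π·D·N / h = π · 0.0372 · 2.69167 / 0.00807 = 38.9799 s⁻¹
Adiabatic rise: ΔT = η γ̇² t_res / (ρ cp) = 799·(38.9799)²·159.041 / (1359·2335) = 60.8458 K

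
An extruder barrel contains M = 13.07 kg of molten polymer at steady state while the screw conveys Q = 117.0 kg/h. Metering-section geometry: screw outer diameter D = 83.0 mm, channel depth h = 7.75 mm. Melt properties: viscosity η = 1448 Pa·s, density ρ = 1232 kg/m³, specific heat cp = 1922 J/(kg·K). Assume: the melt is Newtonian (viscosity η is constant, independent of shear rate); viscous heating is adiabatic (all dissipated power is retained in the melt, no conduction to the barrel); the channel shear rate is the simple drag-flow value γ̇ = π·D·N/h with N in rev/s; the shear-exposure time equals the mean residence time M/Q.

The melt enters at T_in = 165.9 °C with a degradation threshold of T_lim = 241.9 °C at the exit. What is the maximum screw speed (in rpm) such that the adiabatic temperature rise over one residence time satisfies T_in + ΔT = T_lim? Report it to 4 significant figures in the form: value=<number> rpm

Q_s = Q / 3600 = 117.0 / 3600 = 0.0325 kg/s
t_res = M / Q_s = 13.07 / 0.0325 = 402.154 s
D = 83.0 mm = 0.083 m;  h = 7.75 mm = 0.00775 m
ΔT_a = T_lim − T_in = 241.9 °C − 165.9 °C = 76 K
γ̇_max² = ΔT_a·ρ·cp/(η·t_res) = 76·1232·1922/(1448·402.154) = 309.042 s⁻²
Take the square root: γ̇_max = √(309.042) = 17.5796 s⁻¹
N_max = γ̇_max h / (πD) = 17.5796·0.00775/(π·0.083) = 0.522495 rev/s → ×60 = 31.3497 rpm

value=31.35 rpm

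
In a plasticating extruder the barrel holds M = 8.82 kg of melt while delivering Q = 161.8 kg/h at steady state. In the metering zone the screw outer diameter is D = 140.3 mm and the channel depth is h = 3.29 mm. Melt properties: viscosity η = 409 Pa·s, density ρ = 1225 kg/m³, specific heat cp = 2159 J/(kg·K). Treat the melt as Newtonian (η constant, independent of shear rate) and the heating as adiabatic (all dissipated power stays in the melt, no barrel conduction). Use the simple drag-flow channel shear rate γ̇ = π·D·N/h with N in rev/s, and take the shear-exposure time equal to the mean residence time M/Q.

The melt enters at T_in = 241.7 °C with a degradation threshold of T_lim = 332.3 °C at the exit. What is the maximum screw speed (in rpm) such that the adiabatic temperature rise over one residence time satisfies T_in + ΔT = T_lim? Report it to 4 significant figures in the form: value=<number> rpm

Q_s = Q / 3600 = 161.8 / 3600 = 0.0449444 kg/s
t_res = M / Q_s = 8.82 ÷ 0.0449444 = 196.242 s
Convert to metres: D = 0.1403 m, h = 0.00329 m
ΔT_a = T_lim − T_in = 332.3 − 241.7 = 90.6 K
γ̇_max² = ΔT_a·ρ·cp/(η·t_res) = 90.6·1225·2159/(409·196.242) = 2985.39 s⁻²
γ̇_max = √2985.39 = 54.6387 s⁻¹
N_max = γ̇_max·h / (π·D) = 54.6387 · 0.00329 / (π · 0.1403) = 0.407839 rev/s = 24.4703 rpm

value=24.47 rpm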